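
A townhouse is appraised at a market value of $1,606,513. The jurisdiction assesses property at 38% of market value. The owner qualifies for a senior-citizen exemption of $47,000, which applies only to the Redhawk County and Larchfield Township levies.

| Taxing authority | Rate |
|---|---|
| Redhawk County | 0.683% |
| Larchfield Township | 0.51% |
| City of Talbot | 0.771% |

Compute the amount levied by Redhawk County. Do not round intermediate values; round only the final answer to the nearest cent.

$3,848.53

Assessed value = $1,606,513 × 0.38 = $610,474.94
Redhawk County taxable value = $610,474.94 − $47,000 = $563,474.94
Redhawk County levy = $563,474.94 × 0.00683 = $3,848.5338402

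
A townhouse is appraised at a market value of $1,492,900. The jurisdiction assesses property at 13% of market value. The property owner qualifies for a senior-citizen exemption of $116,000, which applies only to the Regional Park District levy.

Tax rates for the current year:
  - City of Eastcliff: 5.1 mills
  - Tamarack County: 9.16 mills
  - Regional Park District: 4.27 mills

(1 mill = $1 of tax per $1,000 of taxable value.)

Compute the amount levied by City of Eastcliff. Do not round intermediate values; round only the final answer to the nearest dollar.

$990

Assessed value = $1,492,900 × 0.13 = $194,077
City of Eastcliff taxable value = $194,077 (exemption does not apply)
City of Eastcliff levy = $194,077 × 0.0051 = $989.7927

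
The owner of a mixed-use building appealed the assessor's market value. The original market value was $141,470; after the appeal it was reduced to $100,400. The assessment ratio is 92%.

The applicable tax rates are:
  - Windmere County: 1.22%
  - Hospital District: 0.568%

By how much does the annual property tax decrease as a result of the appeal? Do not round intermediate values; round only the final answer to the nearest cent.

$675.59

Old assessed value = $141,470 × 0.92 = $130,152.4
New assessed value = $100,400 × 0.92 = $92,368
Combined rate = 0.0122 + 0.00568 = 0.01788
Old tax = $130,152.4 × 0.01788 = $2,327.124912
New tax = $92,368 × 0.01788 = $1,651.53984
Reduction = $2,327.124912 − $1,651.53984 = $675.585072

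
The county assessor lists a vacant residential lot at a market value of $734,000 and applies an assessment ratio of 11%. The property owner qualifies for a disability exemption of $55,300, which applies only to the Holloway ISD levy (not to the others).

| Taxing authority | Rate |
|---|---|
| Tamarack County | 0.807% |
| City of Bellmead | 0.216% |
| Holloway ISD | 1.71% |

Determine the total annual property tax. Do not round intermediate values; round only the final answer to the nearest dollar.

Assessed value = $734,000 × 0.11 = $80,740
Tamarack County: $80,740 × 0.00807 = $651.5718
City of Bellmead: $80,740 × 0.00216 = $174.3984
Holloway ISD: ($80,740 − $55,300) × 0.0171 = $25,440 × 0.0171 = $435.024
Total = $1,260.9942

$1,261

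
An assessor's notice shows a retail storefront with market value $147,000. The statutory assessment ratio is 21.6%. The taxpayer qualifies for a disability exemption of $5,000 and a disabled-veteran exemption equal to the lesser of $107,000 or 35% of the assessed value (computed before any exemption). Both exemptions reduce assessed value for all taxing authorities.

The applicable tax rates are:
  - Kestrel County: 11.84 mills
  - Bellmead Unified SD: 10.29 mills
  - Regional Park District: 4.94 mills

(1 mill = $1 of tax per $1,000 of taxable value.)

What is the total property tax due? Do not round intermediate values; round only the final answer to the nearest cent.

Assessed value = $147,000 × 0.216 = $31,752
Disabled-veteran exemption = min($107,000, 35% × $31,752) = min($107,000, $11,113.2) = $11,113.2 (percentage binds)
Taxable value = $31,752 − $5,000 − $11,113.2 = $15,638.8
Kestrel County: $15,638.8 × 0.01184 = $185.163392
Bellmead Unified SD: $15,638.8 × 0.01029 = $160.923252
Regional Park District: $15,638.8 × 0.00494 = $77.255672
Total = $423.342316

$423.34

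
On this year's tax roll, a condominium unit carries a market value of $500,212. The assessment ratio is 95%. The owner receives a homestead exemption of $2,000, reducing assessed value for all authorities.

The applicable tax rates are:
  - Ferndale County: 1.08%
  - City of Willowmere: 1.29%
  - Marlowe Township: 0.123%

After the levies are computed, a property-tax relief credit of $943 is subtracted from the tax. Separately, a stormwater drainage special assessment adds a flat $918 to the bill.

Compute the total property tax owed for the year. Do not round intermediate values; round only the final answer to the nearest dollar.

Assessed value = $500,212 × 0.95 = $475,201.4
Taxable value = $475,201.4 − $2,000 = $473,201.4
Ferndale County: $473,201.4 × 0.0108 = $5,110.57512
City of Willowmere: $473,201.4 × 0.0129 = $6,104.29806
Marlowe Township: $473,201.4 × 0.00123 = $582.037722
Levies subtotal = $11,796.910902
After credit = $11,796.910902 − $943 = $10,853.910902
Total = $10,853.910902 + $918 = $11,771.910902

$11,772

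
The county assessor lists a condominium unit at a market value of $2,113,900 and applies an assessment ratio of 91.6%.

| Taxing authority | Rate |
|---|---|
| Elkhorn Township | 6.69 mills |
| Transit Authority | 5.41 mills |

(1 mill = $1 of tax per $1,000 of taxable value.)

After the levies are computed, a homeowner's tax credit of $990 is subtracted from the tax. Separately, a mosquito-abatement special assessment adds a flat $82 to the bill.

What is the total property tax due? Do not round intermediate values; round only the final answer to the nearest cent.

Assessed value = $2,113,900 × 0.916 = $1,936,332.4
Elkhorn Township: $1,936,332.4 × 0.00669 = $12,954.063756
Transit Authority: $1,936,332.4 × 0.00541 = $10,475.558284
Levies subtotal = $23,429.62204
After credit = $23,429.62204 − $990 = $22,439.62204
Total = $22,439.62204 + $82 = $22,521.62204

$22,521.62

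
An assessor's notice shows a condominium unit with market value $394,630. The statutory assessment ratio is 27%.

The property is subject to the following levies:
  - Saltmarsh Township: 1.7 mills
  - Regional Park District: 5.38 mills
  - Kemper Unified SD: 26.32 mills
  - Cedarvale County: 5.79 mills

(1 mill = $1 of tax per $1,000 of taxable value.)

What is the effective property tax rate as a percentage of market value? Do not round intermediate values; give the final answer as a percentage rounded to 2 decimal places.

Assessed value = $394,630 × 0.27 = $106,550.1
Saltmarsh Township: $106,550.1 × 0.0017 = $181.13517
Regional Park District: $106,550.1 × 0.00538 = $573.239538
Kemper Unified SD: $106,550.1 × 0.02632 = $2,804.398632
Cedarvale County: $106,550.1 × 0.00579 = $616.925079
Total tax = $4,175.698419
Effective rate = $4,175.698419 ÷ $394,630 = 1.06% of market value

1.06%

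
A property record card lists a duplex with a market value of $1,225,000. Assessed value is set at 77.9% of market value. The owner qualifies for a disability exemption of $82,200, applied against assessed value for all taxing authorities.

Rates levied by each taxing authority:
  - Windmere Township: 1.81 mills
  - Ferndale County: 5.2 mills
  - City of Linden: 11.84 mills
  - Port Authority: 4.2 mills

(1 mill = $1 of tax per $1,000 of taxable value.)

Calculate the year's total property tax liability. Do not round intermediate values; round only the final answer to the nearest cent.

$20,101.33

Assessed value = $1,225,000 × 0.779 = $954,275
Taxable value = $954,275 − $82,200 = $872,075
Windmere Township: $872,075 × 0.00181 = $1,578.45575
Ferndale County: $872,075 × 0.0052 = $4,534.79
City of Linden: $872,075 × 0.01184 = $10,325.368
Port Authority: $872,075 × 0.0042 = $3,662.715
Total = $1,578.45575 + $4,534.79 + $10,325.368 + $3,662.715 = $20,101.32875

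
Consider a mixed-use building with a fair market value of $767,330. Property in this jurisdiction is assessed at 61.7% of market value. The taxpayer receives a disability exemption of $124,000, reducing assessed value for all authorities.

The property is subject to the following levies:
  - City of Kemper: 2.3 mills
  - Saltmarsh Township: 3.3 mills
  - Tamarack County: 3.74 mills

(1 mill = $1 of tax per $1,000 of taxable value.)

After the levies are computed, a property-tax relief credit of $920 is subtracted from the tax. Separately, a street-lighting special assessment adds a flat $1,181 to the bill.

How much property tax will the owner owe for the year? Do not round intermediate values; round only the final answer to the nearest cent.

$3,524.79

Assessed value = $767,330 × 0.617 = $473,442.61
Taxable value = $473,442.61 − $124,000 = $349,442.61
City of Kemper: $349,442.61 × 0.0023 = $803.718003
Saltmarsh Township: $349,442.61 × 0.0033 = $1,153.160613
Tamarack County: $349,442.61 × 0.00374 = $1,306.9153614
Levies subtotal = $3,263.7939774
After credit = $3,263.7939774 − $920 = $2,343.7939774
Total = $2,343.7939774 + $1,181 = $3,524.7939774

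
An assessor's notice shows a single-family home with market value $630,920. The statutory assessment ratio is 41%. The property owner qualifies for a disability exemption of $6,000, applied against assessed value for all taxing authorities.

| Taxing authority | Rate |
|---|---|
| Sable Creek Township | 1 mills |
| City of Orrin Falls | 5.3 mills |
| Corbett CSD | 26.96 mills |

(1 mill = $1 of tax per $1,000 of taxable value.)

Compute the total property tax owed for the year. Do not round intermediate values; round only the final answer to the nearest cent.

Assessed value = $630,920 × 0.41 = $258,677.2
Taxable value = $258,677.2 − $6,000 = $252,677.2
Sable Creek Township: $252,677.2 × 0.001 = $252.6772
City of Orrin Falls: $252,677.2 × 0.0053 = $1,339.18916
Corbett CSD: $252,677.2 × 0.02696 = $6,812.177312
Total = $252.6772 + $1,339.18916 + $6,812.177312 = $8,404.043672

$8,404.04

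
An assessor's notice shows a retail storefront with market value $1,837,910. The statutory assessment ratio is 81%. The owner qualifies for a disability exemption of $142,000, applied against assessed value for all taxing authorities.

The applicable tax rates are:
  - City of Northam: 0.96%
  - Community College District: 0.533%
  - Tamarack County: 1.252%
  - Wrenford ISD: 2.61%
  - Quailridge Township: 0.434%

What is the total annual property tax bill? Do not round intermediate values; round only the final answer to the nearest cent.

Assessed value = $1,837,910 × 0.81 = $1,488,707.1
Taxable value = $1,488,707.1 − $142,000 = $1,346,707.1
City of Northam: $1,346,707.1 × 0.0096 = $12,928.38816
Community College District: $1,346,707.1 × 0.00533 = $7,177.948843
Tamarack County: $1,346,707.1 × 0.01252 = $16,860.772892
Wrenford ISD: $1,346,707.1 × 0.0261 = $35,149.05531
Quailridge Township: $1,346,707.1 × 0.00434 = $5,844.708814
Total = $12,928.38816 + $7,177.948843 + $16,860.772892 + $35,149.05531 + $5,844.708814 = $77,960.874019

$77,960.87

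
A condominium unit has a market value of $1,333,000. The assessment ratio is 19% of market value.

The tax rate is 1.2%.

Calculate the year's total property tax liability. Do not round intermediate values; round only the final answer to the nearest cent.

$3,039.24

Assessed value = $1,333,000 × 0.19 = $253,270
Tax = $253,270 × 0.012 = $3,039.24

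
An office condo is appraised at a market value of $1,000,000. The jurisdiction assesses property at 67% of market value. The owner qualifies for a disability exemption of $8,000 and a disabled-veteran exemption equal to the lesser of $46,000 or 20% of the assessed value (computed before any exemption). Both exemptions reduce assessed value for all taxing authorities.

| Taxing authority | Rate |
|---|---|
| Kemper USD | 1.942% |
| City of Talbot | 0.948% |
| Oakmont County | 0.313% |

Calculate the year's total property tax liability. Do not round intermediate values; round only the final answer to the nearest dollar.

Assessed value = $1,000,000 × 0.67 = $670,000
Disabled-veteran exemption = min($46,000, 20% × $670,000) = min($46,000, $134,000) = $46,000 (dollar cap binds)
Taxable value = $670,000 − $8,000 − $46,000 = $616,000
Kemper USD: $616,000 × 0.01942 = $11,962.72
City of Talbot: $616,000 × 0.00948 = $5,839.68
Oakmont County: $616,000 × 0.00313 = $1,928.08
Total = $19,730.48

$19,730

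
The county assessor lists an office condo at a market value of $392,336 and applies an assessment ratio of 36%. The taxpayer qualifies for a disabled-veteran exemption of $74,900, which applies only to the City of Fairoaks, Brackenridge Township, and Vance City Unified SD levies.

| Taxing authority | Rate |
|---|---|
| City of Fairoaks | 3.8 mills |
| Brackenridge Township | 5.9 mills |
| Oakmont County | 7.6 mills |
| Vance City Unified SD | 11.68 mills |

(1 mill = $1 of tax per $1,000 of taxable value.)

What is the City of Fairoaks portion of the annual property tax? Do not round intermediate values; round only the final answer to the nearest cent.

Assessed value = $392,336 × 0.36 = $141,240.96
City of Fairoaks taxable value = $141,240.96 − $74,900 = $66,340.96
City of Fairoaks levy = $66,340.96 × 0.0038 = $252.095648

$252.10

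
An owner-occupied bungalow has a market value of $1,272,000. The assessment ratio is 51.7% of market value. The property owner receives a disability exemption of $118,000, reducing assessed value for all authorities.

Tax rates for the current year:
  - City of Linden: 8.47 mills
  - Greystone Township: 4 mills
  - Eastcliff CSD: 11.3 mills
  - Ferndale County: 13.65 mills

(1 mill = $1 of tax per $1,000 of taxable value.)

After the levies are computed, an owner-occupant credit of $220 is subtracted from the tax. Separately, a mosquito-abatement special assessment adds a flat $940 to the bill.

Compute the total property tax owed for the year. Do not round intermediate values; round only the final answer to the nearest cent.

Assessed value = $1,272,000 × 0.517 = $657,624
Taxable value = $657,624 − $118,000 = $539,624
City of Linden: $539,624 × 0.00847 = $4,570.61528
Greystone Township: $539,624 × 0.004 = $2,158.496
Eastcliff CSD: $539,624 × 0.0113 = $6,097.7512
Ferndale County: $539,624 × 0.01365 = $7,365.8676
Levies subtotal = $20,192.73008
After credit = $20,192.73008 − $220 = $19,972.73008
Total = $19,972.73008 + $940 = $20,912.73008

$20,912.73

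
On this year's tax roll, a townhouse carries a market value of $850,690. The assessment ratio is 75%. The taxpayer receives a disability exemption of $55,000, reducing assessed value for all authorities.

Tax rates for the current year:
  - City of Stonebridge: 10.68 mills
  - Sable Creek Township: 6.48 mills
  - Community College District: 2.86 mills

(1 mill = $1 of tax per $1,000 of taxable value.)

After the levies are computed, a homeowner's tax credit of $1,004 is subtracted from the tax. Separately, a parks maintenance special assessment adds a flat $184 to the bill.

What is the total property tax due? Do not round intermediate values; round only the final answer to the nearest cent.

Assessed value = $850,690 × 0.75 = $638,017.5
Taxable value = $638,017.5 − $55,000 = $583,017.5
City of Stonebridge: $583,017.5 × 0.01068 = $6,226.6269
Sable Creek Township: $583,017.5 × 0.00648 = $3,777.9534
Community College District: $583,017.5 × 0.00286 = $1,667.43005
Levies subtotal = $11,672.01035
After credit = $11,672.01035 − $1,004 = $10,668.01035
Total = $10,668.01035 + $184 = $10,852.01035

$10,852.01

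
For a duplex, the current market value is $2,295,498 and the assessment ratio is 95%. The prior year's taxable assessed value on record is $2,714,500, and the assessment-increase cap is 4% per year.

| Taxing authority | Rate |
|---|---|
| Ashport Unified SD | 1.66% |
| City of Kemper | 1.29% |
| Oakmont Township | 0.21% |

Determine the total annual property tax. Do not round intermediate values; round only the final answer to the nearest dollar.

Uncapped assessed value = $2,295,498 × 0.95 = $2,180,723.1
Cap limit = $2,714,500 × 1.04 = $2,823,080
Taxable assessed value = min($2,180,723.1, $2,823,080) = $2,180,723.1 (cap does not bind)
Ashport Unified SD: $2,180,723.1 × 0.0166 = $36,200.00346
City of Kemper: $2,180,723.1 × 0.0129 = $28,131.32799
Oakmont Township: $2,180,723.1 × 0.0021 = $4,579.51851
Total = $68,910.84996

$68,911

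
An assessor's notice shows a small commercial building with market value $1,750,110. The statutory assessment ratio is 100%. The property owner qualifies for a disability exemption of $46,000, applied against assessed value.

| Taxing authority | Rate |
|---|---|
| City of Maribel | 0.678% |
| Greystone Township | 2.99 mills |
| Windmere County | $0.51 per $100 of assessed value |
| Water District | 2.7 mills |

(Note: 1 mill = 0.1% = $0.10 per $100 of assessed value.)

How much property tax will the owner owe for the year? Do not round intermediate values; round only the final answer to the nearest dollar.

$29,941

Assessed value = $1,750,110 × 1 = $1,750,110
Taxable value = $1,750,110 − $46,000 = $1,704,110
City of Maribel: $1,704,110 × 0.00678 = $11,553.8658
Greystone Township: $1,704,110 × 0.00299 = $5,095.2889
Windmere County: $1,704,110 × 0.0051 = $8,690.961
Water District: $1,704,110 × 0.0027 = $4,601.097
Total = $29,941.2127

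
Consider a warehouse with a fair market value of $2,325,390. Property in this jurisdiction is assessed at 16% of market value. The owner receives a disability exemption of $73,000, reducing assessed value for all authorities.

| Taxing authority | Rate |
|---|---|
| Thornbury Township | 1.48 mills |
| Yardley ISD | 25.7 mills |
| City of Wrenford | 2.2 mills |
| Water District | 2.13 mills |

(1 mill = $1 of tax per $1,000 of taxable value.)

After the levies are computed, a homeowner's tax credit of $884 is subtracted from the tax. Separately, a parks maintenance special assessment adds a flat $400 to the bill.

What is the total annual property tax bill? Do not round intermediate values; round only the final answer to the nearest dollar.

Assessed value = $2,325,390 × 0.16 = $372,062.4
Taxable value = $372,062.4 − $73,000 = $299,062.4
Thornbury Township: $299,062.4 × 0.00148 = $442.612352
Yardley ISD: $299,062.4 × 0.0257 = $7,685.90368
City of Wrenford: $299,062.4 × 0.0022 = $657.93728
Water District: $299,062.4 × 0.00213 = $637.002912
Levies subtotal = $9,423.456224
After credit = $9,423.456224 − $884 = $8,539.456224
Total = $8,539.456224 + $400 = $8,939.456224

$8,939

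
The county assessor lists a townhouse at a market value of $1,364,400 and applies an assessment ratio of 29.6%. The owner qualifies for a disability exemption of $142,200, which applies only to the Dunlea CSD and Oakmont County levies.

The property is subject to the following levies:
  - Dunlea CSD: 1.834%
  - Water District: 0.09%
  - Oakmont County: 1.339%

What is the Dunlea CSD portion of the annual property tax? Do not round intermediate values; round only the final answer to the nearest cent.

$4,798.89

Assessed value = $1,364,400 × 0.296 = $403,862.4
Dunlea CSD taxable value = $403,862.4 − $142,200 = $261,662.4
Dunlea CSD levy = $261,662.4 × 0.01834 = $4,798.888416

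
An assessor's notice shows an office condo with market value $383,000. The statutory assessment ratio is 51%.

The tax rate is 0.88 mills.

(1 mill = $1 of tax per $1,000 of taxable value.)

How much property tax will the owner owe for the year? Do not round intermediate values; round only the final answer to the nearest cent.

$171.89

Assessed value = $383,000 × 0.51 = $195,330
Tax = $195,330 × 0.00088 = $171.8904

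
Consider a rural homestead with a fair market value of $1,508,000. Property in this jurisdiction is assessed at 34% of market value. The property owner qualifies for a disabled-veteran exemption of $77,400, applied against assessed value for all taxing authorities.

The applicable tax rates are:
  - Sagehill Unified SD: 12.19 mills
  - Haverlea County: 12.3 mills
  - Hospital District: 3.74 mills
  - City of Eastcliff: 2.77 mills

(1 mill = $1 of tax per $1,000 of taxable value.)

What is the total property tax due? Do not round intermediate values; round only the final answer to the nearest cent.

Assessed value = $1,508,000 × 0.34 = $512,720
Taxable value = $512,720 − $77,400 = $435,320
Sagehill Unified SD: $435,320 × 0.01219 = $5,306.5508
Haverlea County: $435,320 × 0.0123 = $5,354.436
Hospital District: $435,320 × 0.00374 = $1,628.0968
City of Eastcliff: $435,320 × 0.00277 = $1,205.8364
Total = $5,306.5508 + $5,354.436 + $1,628.0968 + $1,205.8364 = $13,494.92

$13,494.92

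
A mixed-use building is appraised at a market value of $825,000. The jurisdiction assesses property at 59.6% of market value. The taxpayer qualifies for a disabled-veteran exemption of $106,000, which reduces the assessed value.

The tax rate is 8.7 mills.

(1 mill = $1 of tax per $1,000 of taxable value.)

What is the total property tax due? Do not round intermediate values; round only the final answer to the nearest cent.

Assessed value = $825,000 × 0.596 = $491,700
Taxable value = $491,700 − $106,000 = $385,700
Tax = $385,700 × 0.0087 = $3,355.59

$3,355.59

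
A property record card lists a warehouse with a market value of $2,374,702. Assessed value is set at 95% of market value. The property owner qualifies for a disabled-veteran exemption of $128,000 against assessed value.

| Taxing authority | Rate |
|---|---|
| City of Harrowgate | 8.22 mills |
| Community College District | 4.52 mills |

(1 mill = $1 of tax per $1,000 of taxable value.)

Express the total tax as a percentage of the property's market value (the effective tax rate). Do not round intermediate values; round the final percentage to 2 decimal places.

Assessed value = $2,374,702 × 0.95 = $2,255,966.9
Taxable value = $2,255,966.9 − $128,000 = $2,127,966.9
City of Harrowgate: $2,127,966.9 × 0.00822 = $17,491.887918
Community College District: $2,127,966.9 × 0.00452 = $9,618.410388
Total tax = $27,110.298306
Effective rate = $27,110.298306 ÷ $2,374,702 = 1.14% of market value

1.14%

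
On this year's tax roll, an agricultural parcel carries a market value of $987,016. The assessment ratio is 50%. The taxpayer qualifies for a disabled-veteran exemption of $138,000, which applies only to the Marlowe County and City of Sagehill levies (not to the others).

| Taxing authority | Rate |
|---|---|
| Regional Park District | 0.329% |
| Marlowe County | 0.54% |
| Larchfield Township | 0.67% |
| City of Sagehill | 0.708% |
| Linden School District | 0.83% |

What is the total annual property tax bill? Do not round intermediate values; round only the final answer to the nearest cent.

$13,463.00

Assessed value = $987,016 × 0.5 = $493,508
Regional Park District: $493,508 × 0.00329 = $1,623.64132
Marlowe County: ($493,508 − $138,000) × 0.0054 = $355,508 × 0.0054 = $1,919.7432
Larchfield Township: $493,508 × 0.0067 = $3,306.5036
City of Sagehill: ($493,508 − $138,000) × 0.00708 = $355,508 × 0.00708 = $2,516.99664
Linden School District: $493,508 × 0.0083 = $4,096.1164
Total = $13,463.00116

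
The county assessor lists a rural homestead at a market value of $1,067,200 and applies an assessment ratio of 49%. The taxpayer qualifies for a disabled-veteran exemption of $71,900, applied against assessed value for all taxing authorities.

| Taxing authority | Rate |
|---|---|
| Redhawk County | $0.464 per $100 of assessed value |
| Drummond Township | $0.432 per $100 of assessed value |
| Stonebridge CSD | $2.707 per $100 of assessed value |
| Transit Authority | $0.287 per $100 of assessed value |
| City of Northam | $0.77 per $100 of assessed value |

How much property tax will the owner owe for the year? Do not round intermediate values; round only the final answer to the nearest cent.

$21,017.90

Assessed value = $1,067,200 × 0.49 = $522,928
Taxable value = $522,928 − $71,900 = $451,028
Redhawk County: $451,028 × 0.00464 = $2,092.76992
Drummond Township: $451,028 × 0.00432 = $1,948.44096
Stonebridge CSD: $451,028 × 0.02707 = $12,209.32796
Transit Authority: $451,028 × 0.00287 = $1,294.45036
City of Northam: $451,028 × 0.0077 = $3,472.9156
Total = $2,092.76992 + $1,948.44096 + $12,209.32796 + $1,294.45036 + $3,472.9156 = $21,017.9048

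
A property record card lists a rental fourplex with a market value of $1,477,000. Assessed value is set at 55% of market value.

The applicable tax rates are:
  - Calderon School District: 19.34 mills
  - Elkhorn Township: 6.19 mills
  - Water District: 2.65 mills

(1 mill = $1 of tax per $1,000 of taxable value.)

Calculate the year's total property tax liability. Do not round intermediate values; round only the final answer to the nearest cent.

$22,892.02

Assessed value = $1,477,000 × 0.55 = $812,350
Calderon School District: $812,350 × 0.01934 = $15,710.849
Elkhorn Township: $812,350 × 0.00619 = $5,028.4465
Water District: $812,350 × 0.00265 = $2,152.7275
Total = $15,710.849 + $5,028.4465 + $2,152.7275 = $22,892.023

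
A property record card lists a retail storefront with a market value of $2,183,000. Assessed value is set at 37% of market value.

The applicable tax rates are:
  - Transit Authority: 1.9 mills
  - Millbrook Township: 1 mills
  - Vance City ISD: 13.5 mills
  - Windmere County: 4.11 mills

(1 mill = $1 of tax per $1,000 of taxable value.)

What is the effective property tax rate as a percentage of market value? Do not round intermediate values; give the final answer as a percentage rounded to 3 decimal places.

0.759%

Assessed value = $2,183,000 × 0.37 = $807,710
Transit Authority: $807,710 × 0.0019 = $1,534.649
Millbrook Township: $807,710 × 0.001 = $807.71
Vance City ISD: $807,710 × 0.0135 = $10,904.085
Windmere County: $807,710 × 0.00411 = $3,319.6881
Total tax = $16,566.1321
Effective rate = $16,566.1321 ÷ $2,183,000 = 0.759% of market value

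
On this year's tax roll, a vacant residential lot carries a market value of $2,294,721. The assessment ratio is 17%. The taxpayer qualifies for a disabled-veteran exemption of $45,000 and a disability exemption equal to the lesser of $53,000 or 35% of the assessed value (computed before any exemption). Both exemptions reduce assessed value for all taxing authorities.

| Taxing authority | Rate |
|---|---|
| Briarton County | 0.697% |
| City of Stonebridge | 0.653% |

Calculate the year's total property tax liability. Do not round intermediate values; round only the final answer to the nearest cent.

$3,943.38

Assessed value = $2,294,721 × 0.17 = $390,102.57
Disability exemption = min($53,000, 35% × $390,102.57) = min($53,000, $136,535.8995) = $53,000 (dollar cap binds)
Taxable value = $390,102.57 − $45,000 − $53,000 = $292,102.57
Briarton County: $292,102.57 × 0.00697 = $2,035.9549129
City of Stonebridge: $292,102.57 × 0.00653 = $1,907.4297821
Total = $3,943.384695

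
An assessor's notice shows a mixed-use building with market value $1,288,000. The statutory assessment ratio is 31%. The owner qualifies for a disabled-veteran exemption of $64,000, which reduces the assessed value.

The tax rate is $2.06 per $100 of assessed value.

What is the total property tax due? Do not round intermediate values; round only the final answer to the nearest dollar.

$6,907

Assessed value = $1,288,000 × 0.31 = $399,280
Taxable value = $399,280 − $64,000 = $335,280
Tax = $335,280 × 0.0206 = $6,906.768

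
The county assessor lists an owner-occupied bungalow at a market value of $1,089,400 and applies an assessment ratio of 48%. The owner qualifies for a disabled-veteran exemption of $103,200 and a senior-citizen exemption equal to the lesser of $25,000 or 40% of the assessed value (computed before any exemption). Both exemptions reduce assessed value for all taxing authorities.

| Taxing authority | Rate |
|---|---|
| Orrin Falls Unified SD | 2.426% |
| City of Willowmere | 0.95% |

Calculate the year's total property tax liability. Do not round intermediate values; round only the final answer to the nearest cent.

$13,325.48

Assessed value = $1,089,400 × 0.48 = $522,912
Senior-citizen exemption = min($25,000, 40% × $522,912) = min($25,000, $209,164.8) = $25,000 (dollar cap binds)
Taxable value = $522,912 − $103,200 − $25,000 = $394,712
Orrin Falls Unified SD: $394,712 × 0.02426 = $9,575.71312
City of Willowmere: $394,712 × 0.0095 = $3,749.764
Total = $13,325.47712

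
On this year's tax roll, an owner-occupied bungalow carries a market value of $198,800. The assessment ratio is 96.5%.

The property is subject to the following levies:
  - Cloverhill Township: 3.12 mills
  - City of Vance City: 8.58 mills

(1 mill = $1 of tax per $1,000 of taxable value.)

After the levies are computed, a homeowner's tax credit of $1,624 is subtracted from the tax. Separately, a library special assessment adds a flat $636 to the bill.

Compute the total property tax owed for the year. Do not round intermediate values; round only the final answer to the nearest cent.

Assessed value = $198,800 × 0.965 = $191,842
Cloverhill Township: $191,842 × 0.00312 = $598.54704
City of Vance City: $191,842 × 0.00858 = $1,646.00436
Levies subtotal = $2,244.5514
After credit = $2,244.5514 − $1,624 = $620.5514
Total = $620.5514 + $636 = $1,256.5514

$1,256.55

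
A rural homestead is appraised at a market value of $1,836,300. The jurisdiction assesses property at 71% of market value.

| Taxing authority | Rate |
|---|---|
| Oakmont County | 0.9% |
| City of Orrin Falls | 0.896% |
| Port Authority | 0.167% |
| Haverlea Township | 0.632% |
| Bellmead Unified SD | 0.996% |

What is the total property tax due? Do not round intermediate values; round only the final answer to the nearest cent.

Assessed value = $1,836,300 × 0.71 = $1,303,773
Oakmont County: $1,303,773 × 0.009 = $11,733.957
City of Orrin Falls: $1,303,773 × 0.00896 = $11,681.80608
Port Authority: $1,303,773 × 0.00167 = $2,177.30091
Haverlea Township: $1,303,773 × 0.00632 = $8,239.84536
Bellmead Unified SD: $1,303,773 × 0.00996 = $12,985.57908
Total = $11,733.957 + $11,681.80608 + $2,177.30091 + $8,239.84536 + $12,985.57908 = $46,818.48843

$46,818.49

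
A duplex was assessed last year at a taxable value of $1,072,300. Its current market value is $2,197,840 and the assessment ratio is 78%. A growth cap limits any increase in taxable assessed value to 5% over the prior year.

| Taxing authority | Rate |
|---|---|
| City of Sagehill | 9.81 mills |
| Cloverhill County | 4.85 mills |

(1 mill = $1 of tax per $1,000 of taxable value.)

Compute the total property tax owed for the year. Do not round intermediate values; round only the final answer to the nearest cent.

Uncapped assessed value = $2,197,840 × 0.78 = $1,714,315.2
Cap limit = $1,072,300 × 1.05 = $1,125,915
Taxable assessed value = min($1,714,315.2, $1,125,915) = $1,125,915 (cap binds)
City of Sagehill: $1,125,915 × 0.00981 = $11,045.22615
Cloverhill County: $1,125,915 × 0.00485 = $5,460.68775
Total = $16,505.9139

$16,505.91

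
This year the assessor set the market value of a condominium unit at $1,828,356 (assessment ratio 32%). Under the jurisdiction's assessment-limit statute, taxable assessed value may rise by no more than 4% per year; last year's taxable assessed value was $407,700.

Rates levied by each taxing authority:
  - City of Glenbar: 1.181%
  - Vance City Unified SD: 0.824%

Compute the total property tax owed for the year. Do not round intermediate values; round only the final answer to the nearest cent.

Uncapped assessed value = $1,828,356 × 0.32 = $585,073.92
Cap limit = $407,700 × 1.04 = $424,008
Taxable assessed value = min($585,073.92, $424,008) = $424,008 (cap binds)
City of Glenbar: $424,008 × 0.01181 = $5,007.53448
Vance City Unified SD: $424,008 × 0.00824 = $3,493.82592
Total = $8,501.3604

$8,501.36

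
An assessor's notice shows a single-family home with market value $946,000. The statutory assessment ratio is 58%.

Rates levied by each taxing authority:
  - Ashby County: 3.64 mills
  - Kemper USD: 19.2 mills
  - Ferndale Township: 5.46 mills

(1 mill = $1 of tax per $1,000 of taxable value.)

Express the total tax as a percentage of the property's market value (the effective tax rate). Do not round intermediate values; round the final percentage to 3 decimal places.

1.641%

Assessed value = $946,000 × 0.58 = $548,680
Ashby County: $548,680 × 0.00364 = $1,997.1952
Kemper USD: $548,680 × 0.0192 = $10,534.656
Ferndale Township: $548,680 × 0.00546 = $2,995.7928
Total tax = $15,527.644
Effective rate = $15,527.644 ÷ $946,000 = 1.641% of market value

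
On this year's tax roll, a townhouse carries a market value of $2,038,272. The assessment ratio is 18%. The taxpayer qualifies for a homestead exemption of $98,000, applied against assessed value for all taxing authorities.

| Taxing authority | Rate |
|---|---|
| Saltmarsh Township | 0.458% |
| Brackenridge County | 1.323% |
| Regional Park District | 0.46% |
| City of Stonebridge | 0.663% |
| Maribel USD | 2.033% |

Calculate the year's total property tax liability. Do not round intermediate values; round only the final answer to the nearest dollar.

Assessed value = $2,038,272 × 0.18 = $366,888.96
Taxable value = $366,888.96 − $98,000 = $268,888.96
Saltmarsh Township: $268,888.96 × 0.00458 = $1,231.5114368
Brackenridge County: $268,888.96 × 0.01323 = $3,557.4009408
Regional Park District: $268,888.96 × 0.0046 = $1,236.889216
City of Stonebridge: $268,888.96 × 0.00663 = $1,782.7338048
Maribel USD: $268,888.96 × 0.02033 = $5,466.5125568
Total = $1,231.5114368 + $3,557.4009408 + $1,236.889216 + $1,782.7338048 + $5,466.5125568 = $13,275.0479552

$13,275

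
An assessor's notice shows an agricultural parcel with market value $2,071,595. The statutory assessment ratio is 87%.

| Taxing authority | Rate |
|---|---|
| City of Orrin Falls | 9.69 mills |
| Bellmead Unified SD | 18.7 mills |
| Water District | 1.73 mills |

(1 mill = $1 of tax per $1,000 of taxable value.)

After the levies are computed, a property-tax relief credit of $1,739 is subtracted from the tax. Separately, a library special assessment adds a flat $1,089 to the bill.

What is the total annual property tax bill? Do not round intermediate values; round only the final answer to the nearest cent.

Assessed value = $2,071,595 × 0.87 = $1,802,287.65
City of Orrin Falls: $1,802,287.65 × 0.00969 = $17,464.1673285
Bellmead Unified SD: $1,802,287.65 × 0.0187 = $33,702.779055
Water District: $1,802,287.65 × 0.00173 = $3,117.9576345
Levies subtotal = $54,284.904018
After credit = $54,284.904018 − $1,739 = $52,545.904018
Total = $52,545.904018 + $1,089 = $53,634.904018

$53,634.90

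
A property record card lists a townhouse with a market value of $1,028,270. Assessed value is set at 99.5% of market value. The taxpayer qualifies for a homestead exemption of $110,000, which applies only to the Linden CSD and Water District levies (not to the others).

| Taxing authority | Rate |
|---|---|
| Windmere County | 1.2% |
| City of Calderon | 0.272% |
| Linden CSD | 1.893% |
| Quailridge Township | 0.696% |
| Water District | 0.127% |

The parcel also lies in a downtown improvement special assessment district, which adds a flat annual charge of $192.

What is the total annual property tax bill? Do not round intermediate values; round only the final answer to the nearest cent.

Assessed value = $1,028,270 × 0.995 = $1,023,128.65
Windmere County: $1,023,128.65 × 0.012 = $12,277.5438
City of Calderon: $1,023,128.65 × 0.00272 = $2,782.909928
Linden CSD: ($1,023,128.65 − $110,000) × 0.01893 = $913,128.65 × 0.01893 = $17,285.5253445
Quailridge Township: $1,023,128.65 × 0.00696 = $7,120.975404
Water District: ($1,023,128.65 − $110,000) × 0.00127 = $913,128.65 × 0.00127 = $1,159.6733855
Levies subtotal = $40,626.627862
Total = $40,626.627862 + $192 = $40,818.627862

$40,818.63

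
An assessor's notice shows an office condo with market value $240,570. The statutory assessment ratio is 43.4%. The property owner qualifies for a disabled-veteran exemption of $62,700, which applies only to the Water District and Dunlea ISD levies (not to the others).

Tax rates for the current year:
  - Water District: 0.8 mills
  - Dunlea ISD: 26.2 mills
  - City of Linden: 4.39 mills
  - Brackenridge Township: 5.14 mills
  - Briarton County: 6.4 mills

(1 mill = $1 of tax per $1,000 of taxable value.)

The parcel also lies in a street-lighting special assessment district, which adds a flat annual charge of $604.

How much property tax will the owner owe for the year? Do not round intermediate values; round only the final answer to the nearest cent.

$3,393.31

Assessed value = $240,570 × 0.434 = $104,407.38
Water District: ($104,407.38 − $62,700) × 0.0008 = $41,707.38 × 0.0008 = $33.365904
Dunlea ISD: ($104,407.38 − $62,700) × 0.0262 = $41,707.38 × 0.0262 = $1,092.733356
City of Linden: $104,407.38 × 0.00439 = $458.3483982
Brackenridge Township: $104,407.38 × 0.00514 = $536.6539332
Briarton County: $104,407.38 × 0.0064 = $668.207232
Levies subtotal = $2,789.3088234
Total = $2,789.3088234 + $604 = $3,393.3088234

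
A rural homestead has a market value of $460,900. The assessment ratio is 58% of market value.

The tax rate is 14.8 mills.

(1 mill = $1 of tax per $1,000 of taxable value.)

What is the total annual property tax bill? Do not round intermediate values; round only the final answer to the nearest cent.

Assessed value = $460,900 × 0.58 = $267,322
Tax = $267,322 × 0.0148 = $3,956.3656

$3,956.37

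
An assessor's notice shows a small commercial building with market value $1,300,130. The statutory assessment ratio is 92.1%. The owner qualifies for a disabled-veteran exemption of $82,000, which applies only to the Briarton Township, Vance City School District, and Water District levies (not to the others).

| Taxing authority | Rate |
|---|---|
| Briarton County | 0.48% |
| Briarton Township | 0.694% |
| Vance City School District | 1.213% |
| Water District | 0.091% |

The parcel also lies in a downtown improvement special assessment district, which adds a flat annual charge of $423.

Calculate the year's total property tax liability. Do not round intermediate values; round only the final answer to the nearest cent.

$28,456.70

Assessed value = $1,300,130 × 0.921 = $1,197,419.73
Briarton County: $1,197,419.73 × 0.0048 = $5,747.614704
Briarton Township: ($1,197,419.73 − $82,000) × 0.00694 = $1,115,419.73 × 0.00694 = $7,741.0129262
Vance City School District: ($1,197,419.73 − $82,000) × 0.01213 = $1,115,419.73 × 0.01213 = $13,530.0413249
Water District: ($1,197,419.73 − $82,000) × 0.00091 = $1,115,419.73 × 0.00091 = $1,015.0319543
Levies subtotal = $28,033.7009094
Total = $28,033.7009094 + $423 = $28,456.7009094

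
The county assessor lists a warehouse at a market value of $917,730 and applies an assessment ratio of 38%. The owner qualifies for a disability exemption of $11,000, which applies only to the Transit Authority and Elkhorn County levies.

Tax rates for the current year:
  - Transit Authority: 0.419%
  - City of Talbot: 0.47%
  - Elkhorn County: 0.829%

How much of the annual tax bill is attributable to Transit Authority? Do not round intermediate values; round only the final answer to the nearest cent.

$1,415.12

Assessed value = $917,730 × 0.38 = $348,737.4
Transit Authority taxable value = $348,737.4 − $11,000 = $337,737.4
Transit Authority levy = $337,737.4 × 0.00419 = $1,415.119706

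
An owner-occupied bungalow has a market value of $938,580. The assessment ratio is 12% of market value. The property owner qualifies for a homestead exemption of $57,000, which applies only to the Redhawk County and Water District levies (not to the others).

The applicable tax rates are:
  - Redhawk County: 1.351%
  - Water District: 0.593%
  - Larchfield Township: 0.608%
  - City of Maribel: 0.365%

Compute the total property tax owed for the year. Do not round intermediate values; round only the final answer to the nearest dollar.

Assessed value = $938,580 × 0.12 = $112,629.6
Redhawk County: ($112,629.6 − $57,000) × 0.01351 = $55,629.6 × 0.01351 = $751.555896
Water District: ($112,629.6 − $57,000) × 0.00593 = $55,629.6 × 0.00593 = $329.883528
Larchfield Township: $112,629.6 × 0.00608 = $684.787968
City of Maribel: $112,629.6 × 0.00365 = $411.09804
Total = $2,177.325432

$2,177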